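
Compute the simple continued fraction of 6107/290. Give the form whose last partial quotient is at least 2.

6107 = 21×290 + 17
290 = 17×17 + 1
17 = 17×1 + 0  (stop)
So 6107/290 = [21; 17, 17].

[21; 17, 17]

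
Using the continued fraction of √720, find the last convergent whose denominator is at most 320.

√720 = [26; 1, 4, 1, 52, …] (period length 4).
Convergents:
  p_0/q_0 = 26/1
  p_1/q_1 = 27/1
  p_2/q_2 = 134/5
  p_3/q_3 = 161/6
  p_4/q_4 = 8506/317
  p_5/q_5 = 8667/323
q_4 = 317 ≤ 320 < 323 = q_5, so the answer is 8506/317.

8506/317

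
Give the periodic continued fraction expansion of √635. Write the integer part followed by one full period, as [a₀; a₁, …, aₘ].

[25; 5, 50]

a₀ = ⌊√635⌋ = 25.
With m₀=0, d₀=1 and mₖ₊₁ = dₖaₖ − mₖ, dₖ₊₁ = (n − mₖ₊₁²)/dₖ, aₖ₊₁ = ⌊(a₀+mₖ₊₁)/dₖ₊₁⌋:
  k=1: m=25, d=10, a=5
  k=2: m=25, d=1, a=50
d=1 and a=2a₀=50 at k=2, so the next step gives (m, d) = (25, 10) again — its k=1 value — and the period has length 2.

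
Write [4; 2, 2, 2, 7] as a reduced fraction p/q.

393/89

Using pₖ = aₖpₖ₋₁ + pₖ₋₂ and qₖ = aₖqₖ₋₁ + qₖ₋₂:
  k=0: a=4, p=4, q=1
  k=1: a=2, p=9, q=2
  k=2: a=2, p=22, q=5
  k=3: a=2, p=53, q=12
  k=4: a=7, p=393, q=89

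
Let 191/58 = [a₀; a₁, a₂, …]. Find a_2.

191 = 3·58 + 17   →  a_0 = 3
58 = 3·17 + 7   →  a_1 = 3
17 = 2·7 + 3   →  a_2 = 2

2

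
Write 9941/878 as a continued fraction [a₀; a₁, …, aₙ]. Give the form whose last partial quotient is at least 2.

9941 = 11*878 + 283
878 = 3*283 + 29
283 = 9*29 + 22
29 = 1*22 + 7
22 = 3*7 + 1
7 = 7*1 + 0  (stop)
So 9941/878 = [11; 3, 9, 1, 3, 7].

[11; 3, 9, 1, 3, 7]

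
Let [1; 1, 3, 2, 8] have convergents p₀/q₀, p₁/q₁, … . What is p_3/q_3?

Using pₖ = aₖpₖ₋₁ + pₖ₋₂, qₖ = aₖqₖ₋₁ + qₖ₋₂ (with p₋₁=1, p₋₂=0, q₋₁=0, q₋₂=1):
  k=0: a=1, p=1, q=1
  k=1: a=1, p=2, q=1
  k=2: a=3, p=7, q=4
  k=3: a=2, p=16, q=9

16/9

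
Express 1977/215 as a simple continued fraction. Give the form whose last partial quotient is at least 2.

[9; 5, 8, 2, 2]

1977 = 9·215 + 42
215 = 5·42 + 5
42 = 8·5 + 2
5 = 2·2 + 1
2 = 2·1 + 0  (stop)
So 1977/215 = [9; 5, 8, 2, 2].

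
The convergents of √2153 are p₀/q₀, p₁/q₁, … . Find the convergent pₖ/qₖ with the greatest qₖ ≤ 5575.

107649/2320

√2153 = [46; 2, 2, 92, …] (period length 3).
Convergents:
  p_0/q_0 = 46/1
  p_1/q_1 = 93/2
  p_2/q_2 = 232/5
  p_3/q_3 = 21437/462
  p_4/q_4 = 43106/929
  p_5/q_5 = 107649/2320
  p_6/q_6 = 9946814/214369
q_5 = 2320 ≤ 5575 < 214369 = q_6, so the answer is 107649/2320.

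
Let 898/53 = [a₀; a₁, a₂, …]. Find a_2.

16

898 = 16·53 + 50   →  a_0 = 16
53 = 1·50 + 3   →  a_1 = 1
50 = 16·3 + 2   →  a_2 = 16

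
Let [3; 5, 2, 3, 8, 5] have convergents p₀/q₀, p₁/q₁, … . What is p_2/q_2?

Using pₖ = aₖpₖ₋₁ + pₖ₋₂, qₖ = aₖqₖ₋₁ + qₖ₋₂ (with p₋₁=1, p₋₂=0, q₋₁=0, q₋₂=1):
  k=0: a=3, p=3, q=1
  k=1: a=5, p=16, q=5
  k=2: a=2, p=35, q=11

35/11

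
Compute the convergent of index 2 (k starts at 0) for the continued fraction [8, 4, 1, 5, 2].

Using pₖ = aₖpₖ₋₁ + pₖ₋₂, qₖ = aₖqₖ₋₁ + qₖ₋₂ (with p₋₁=1, p₋₂=0, q₋₁=0, q₋₂=1):
  k=0: a=8, p=8, q=1
  k=1: a=4, p=33, q=4
  k=2: a=1, p=41, q=5

41/5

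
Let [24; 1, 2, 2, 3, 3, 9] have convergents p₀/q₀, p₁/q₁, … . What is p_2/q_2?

74/3

Using pₖ = aₖpₖ₋₁ + pₖ₋₂, qₖ = aₖqₖ₋₁ + qₖ₋₂ (with p₋₁=1, p₋₂=0, q₋₁=0, q₋₂=1):
  k=0: a=24, p=24, q=1
  k=1: a=1, p=25, q=1
  k=2: a=2, p=74, q=3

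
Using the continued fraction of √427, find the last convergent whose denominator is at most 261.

5104/247

√427 = [20; 1, 1, 1, 40, …] (period length 4).
Convergents:
  p_0/q_0 = 20/1
  p_1/q_1 = 21/1
  p_2/q_2 = 41/2
  p_3/q_3 = 62/3
  p_4/q_4 = 2521/122
  p_5/q_5 = 2583/125
  p_6/q_6 = 5104/247
  p_7/q_7 = 7687/372
q_6 = 247 ≤ 261 < 372 = q_7, so the answer is 5104/247.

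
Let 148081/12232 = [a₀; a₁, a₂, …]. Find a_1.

9

148081 = 12·12232 + 1297   →  a_0 = 12
12232 = 9·1297 + 559   →  a_1 = 9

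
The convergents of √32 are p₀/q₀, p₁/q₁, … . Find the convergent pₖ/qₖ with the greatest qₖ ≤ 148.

577/102

√32 = [5; 1, 1, 1, 10, …] (period length 4).
Convergents:
  p_0/q_0 = 5/1
  p_1/q_1 = 6/1
  p_2/q_2 = 11/2
  p_3/q_3 = 17/3
  p_4/q_4 = 181/32
  p_5/q_5 = 198/35
  p_6/q_6 = 379/67
  p_7/q_7 = 577/102
  p_8/q_8 = 6149/1087
q_7 = 102 ≤ 148 < 1087 = q_8, so the answer is 577/102.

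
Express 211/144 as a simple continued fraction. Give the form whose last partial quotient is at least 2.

[1; 2, 6, 1, 2, 3]

211 = 1*144 + 67
144 = 2*67 + 10
67 = 6*10 + 7
10 = 1*7 + 3
7 = 2*3 + 1
3 = 3*1 + 0  (stop)
So 211/144 = [1; 2, 6, 1, 2, 3].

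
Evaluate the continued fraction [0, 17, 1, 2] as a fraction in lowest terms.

Using pₖ = aₖpₖ₋₁ + pₖ₋₂ and qₖ = aₖqₖ₋₁ + qₖ₋₂:
  k=0: a=0, p=0, q=1
  k=1: a=17, p=1, q=17
  k=2: a=1, p=1, q=18
  k=3: a=2, p=3, q=53

3/53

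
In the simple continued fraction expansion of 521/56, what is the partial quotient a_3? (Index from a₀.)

2

521 = 9·56 + 17   →  a_0 = 9
56 = 3·17 + 5   →  a_1 = 3
17 = 3·5 + 2   →  a_2 = 3
5 = 2·2 + 1   →  a_3 = 2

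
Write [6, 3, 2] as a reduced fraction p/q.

44/7

Using pₖ = aₖpₖ₋₁ + pₖ₋₂ and qₖ = aₖqₖ₋₁ + qₖ₋₂:
  k=0: a=6, p=6, q=1
  k=1: a=3, p=19, q=3
  k=2: a=2, p=44, q=7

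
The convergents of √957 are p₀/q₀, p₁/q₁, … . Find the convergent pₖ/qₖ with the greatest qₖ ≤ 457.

13890/449

√957 = [30; 1, 14, 2, 14, 1, 60, …] (period length 6).
Convergents:
  p_0/q_0 = 30/1
  p_1/q_1 = 31/1
  p_2/q_2 = 464/15
  p_3/q_3 = 959/31
  p_4/q_4 = 13890/449
  p_5/q_5 = 14849/480
q_4 = 449 ≤ 457 < 480 = q_5, so the answer is 13890/449.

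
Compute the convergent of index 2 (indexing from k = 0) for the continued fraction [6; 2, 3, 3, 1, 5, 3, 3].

45/7

Using pₖ = aₖpₖ₋₁ + pₖ₋₂, qₖ = aₖqₖ₋₁ + qₖ₋₂ (with p₋₁=1, p₋₂=0, q₋₁=0, q₋₂=1):
  k=0: a=6, p=6, q=1
  k=1: a=2, p=13, q=2
  k=2: a=3, p=45, q=7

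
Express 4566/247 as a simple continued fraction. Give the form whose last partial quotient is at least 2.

[18; 2, 17, 7]

4566 = 18·247 + 120
247 = 2·120 + 7
120 = 17·7 + 1
7 = 7·1 + 0  (stop)
So 4566/247 = [18; 2, 17, 7].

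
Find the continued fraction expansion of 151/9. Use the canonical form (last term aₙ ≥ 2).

151 = 16×9 + 7
9 = 1×7 + 2
7 = 3×2 + 1
2 = 2×1 + 0  (stop)
So 151/9 = [16; 1, 3, 2].

[16; 1, 3, 2]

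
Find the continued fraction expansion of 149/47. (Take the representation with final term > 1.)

[3; 5, 1, 7]

149 = 3×47 + 8
47 = 5×8 + 7
8 = 1×7 + 1
7 = 7×1 + 0  (stop)
So 149/47 = [3; 5, 1, 7].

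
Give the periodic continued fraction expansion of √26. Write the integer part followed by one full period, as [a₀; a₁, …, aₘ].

a₀ = ⌊√26⌋ = 5.
With m₀=0, d₀=1 and mₖ₊₁ = dₖaₖ − mₖ, dₖ₊₁ = (n − mₖ₊₁²)/dₖ, aₖ₊₁ = ⌊(a₀+mₖ₊₁)/dₖ₊₁⌋:
  k=1: m=5, d=1, a=10
d=1 and a=2a₀=10 at k=1, so the next step gives (m, d) = (5, 1) again — its k=1 value — and the period has length 1.

[5; 10]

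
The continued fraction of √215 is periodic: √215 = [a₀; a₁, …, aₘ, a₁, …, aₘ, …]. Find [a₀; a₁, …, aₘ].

[14; 1, 1, 1, 28]

a₀ = ⌊√215⌋ = 14.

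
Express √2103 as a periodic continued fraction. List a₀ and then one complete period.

a₀ = ⌊√2103⌋ = 45.

[45; 1, 6, 15, 6, 1, 90]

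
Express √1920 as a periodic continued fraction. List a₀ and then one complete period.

[43; 1, 4, 2, 21, 2, 4, 1, 86]

a₀ = ⌊√1920⌋ = 43.
With m₀=0, d₀=1 and mₖ₊₁ = dₖaₖ − mₖ, dₖ₊₁ = (n − mₖ₊₁²)/dₖ, aₖ₊₁ = ⌊(a₀+mₖ₊₁)/dₖ₊₁⌋:
  k=1: m=43, d=71, a=1
  k=2: m=28, d=16, a=4
  k=3: m=36, d=39, a=2
  k=4: m=42, d=4, a=21
  k=5: m=42, d=39, a=2
  k=6: m=36, d=16, a=4
  k=7: m=28, d=71, a=1
  k=8: m=43, d=1, a=86
d=1 and a=2a₀=86 at k=8, so the next step gives (m, d) = (43, 71) again — its k=1 value — and the period has length 8.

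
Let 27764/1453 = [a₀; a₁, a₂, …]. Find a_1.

9

27764 = 19·1453 + 157   →  a_0 = 19
1453 = 9·157 + 40   →  a_1 = 9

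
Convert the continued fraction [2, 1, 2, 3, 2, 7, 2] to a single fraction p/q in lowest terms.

984/365

Fold from the inside: start with 2/1.
  7 + 1/2 = 15/2
  2 + 2/15 = 32/15
  3 + 15/32 = 111/32
  2 + 32/111 = 254/111
  1 + 111/254 = 365/254
  2 + 254/365 = 984/365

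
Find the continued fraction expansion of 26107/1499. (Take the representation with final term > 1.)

26107 = 17·1499 + 624
1499 = 2·624 + 251
624 = 2·251 + 122
251 = 2·122 + 7
122 = 17·7 + 3
7 = 2·3 + 1
3 = 3·1 + 0  (stop)
So 26107/1499 = [17; 2, 2, 2, 17, 2, 3].

[17; 2, 2, 2, 17, 2, 3]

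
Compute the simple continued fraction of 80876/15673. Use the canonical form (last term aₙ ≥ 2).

80876 = 5·15673 + 2511
15673 = 6·2511 + 607
2511 = 4·607 + 83
607 = 7·83 + 26
83 = 3·26 + 5
26 = 5·5 + 1
5 = 5·1 + 0  (stop)
So 80876/15673 = [5; 6, 4, 7, 3, 5, 5].

[5; 6, 4, 7, 3, 5, 5]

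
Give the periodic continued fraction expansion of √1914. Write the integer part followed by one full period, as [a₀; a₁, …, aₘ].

a₀ = ⌊√1914⌋ = 43.

[43; 1, 2, 1, 86]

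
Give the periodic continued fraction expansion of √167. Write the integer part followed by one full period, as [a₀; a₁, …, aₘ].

[12; 1, 11, 1, 24]

a₀ = ⌊√167⌋ = 12.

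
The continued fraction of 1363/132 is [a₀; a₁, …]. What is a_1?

3

1363 = 10·132 + 43   →  a_0 = 10
132 = 3·43 + 3   →  a_1 = 3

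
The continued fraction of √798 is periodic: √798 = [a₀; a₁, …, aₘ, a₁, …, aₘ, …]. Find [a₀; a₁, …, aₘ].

a₀ = ⌊√798⌋ = 28.

[28; 4, 56]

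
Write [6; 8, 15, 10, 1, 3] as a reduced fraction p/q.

32059/5235

Fold from the inside: start with 3/1.
  1 + 1/3 = 4/3
  10 + 3/4 = 43/4
  15 + 4/43 = 649/43
  8 + 43/649 = 5235/649
  6 + 649/5235 = 32059/5235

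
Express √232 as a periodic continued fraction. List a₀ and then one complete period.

[15; 4, 3, 7, 3, 4, 30]

a₀ = ⌊√232⌋ = 15.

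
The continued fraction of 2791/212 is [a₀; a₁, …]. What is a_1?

2791 = 13·212 + 35   →  a_0 = 13
212 = 6·35 + 2   →  a_1 = 6

6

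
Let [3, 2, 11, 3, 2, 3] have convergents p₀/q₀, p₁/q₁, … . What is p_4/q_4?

574/165

Using pₖ = aₖpₖ₋₁ + pₖ₋₂, qₖ = aₖqₖ₋₁ + qₖ₋₂ (with p₋₁=1, p₋₂=0, q₋₁=0, q₋₂=1):
  k=0: a=3, p=3, q=1
  k=1: a=2, p=7, q=2
  k=2: a=11, p=80, q=23
  k=3: a=3, p=247, q=71
  k=4: a=2, p=574, q=165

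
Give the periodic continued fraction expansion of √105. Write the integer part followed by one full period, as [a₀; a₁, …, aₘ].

a₀ = ⌊√105⌋ = 10.
With m₀=0, d₀=1 and mₖ₊₁ = dₖaₖ − mₖ, dₖ₊₁ = (n − mₖ₊₁²)/dₖ, aₖ₊₁ = ⌊(a₀+mₖ₊₁)/dₖ₊₁⌋:
  k=1: m=10, d=5, a=4
  k=2: m=10, d=1, a=20
d=1 and a=2a₀=20 at k=2, so the next step gives (m, d) = (10, 5) again — its k=1 value — and the period has length 2.

[10; 4, 20]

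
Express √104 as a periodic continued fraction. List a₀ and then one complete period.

[10; 5, 20]

a₀ = ⌊√104⌋ = 10.
With m₀=0, d₀=1 and mₖ₊₁ = dₖaₖ − mₖ, dₖ₊₁ = (n − mₖ₊₁²)/dₖ, aₖ₊₁ = ⌊(a₀+mₖ₊₁)/dₖ₊₁⌋:
  k=1: m=10, d=4, a=5
  k=2: m=10, d=1, a=20
d=1 and a=2a₀=20 at k=2, so the next step gives (m, d) = (10, 4) again — its k=1 value — and the period has length 2.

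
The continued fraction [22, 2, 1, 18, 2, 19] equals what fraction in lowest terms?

Using pₖ = aₖpₖ₋₁ + pₖ₋₂ and qₖ = aₖqₖ₋₁ + qₖ₋₂:
  k=0: a=22, p=22, q=1
  k=1: a=2, p=45, q=2
  k=2: a=1, p=67, q=3
  k=3: a=18, p=1251, q=56
  k=4: a=2, p=2569, q=115
  k=5: a=19, p=50062, q=2241

50062/2241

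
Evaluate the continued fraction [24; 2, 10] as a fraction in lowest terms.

Fold from the inside: start with 10/1.
  2 + 1/10 = 21/10
  24 + 10/21 = 514/21

514/21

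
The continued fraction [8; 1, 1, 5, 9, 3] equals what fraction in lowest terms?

2683/314

Using pₖ = aₖpₖ₋₁ + pₖ₋₂ and qₖ = aₖqₖ₋₁ + qₖ₋₂:
  k=0: a=8, p=8, q=1
  k=1: a=1, p=9, q=1
  k=2: a=1, p=17, q=2
  k=3: a=5, p=94, q=11
  k=4: a=9, p=863, q=101
  k=5: a=3, p=2683, q=314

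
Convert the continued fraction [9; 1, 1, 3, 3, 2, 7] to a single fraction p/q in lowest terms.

Fold from the inside: start with 7/1.
  2 + 1/7 = 15/7
  3 + 7/15 = 52/15
  3 + 15/52 = 171/52
  1 + 52/171 = 223/171
  1 + 171/223 = 394/223
  9 + 223/394 = 3769/394

3769/394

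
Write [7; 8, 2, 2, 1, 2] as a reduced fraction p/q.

Using pₖ = aₖpₖ₋₁ + pₖ₋₂ and qₖ = aₖqₖ₋₁ + qₖ₋₂:
  k=0: a=7, p=7, q=1
  k=1: a=8, p=57, q=8
  k=2: a=2, p=121, q=17
  k=3: a=2, p=299, q=42
  k=4: a=1, p=420, q=59
  k=5: a=2, p=1139, q=160

1139/160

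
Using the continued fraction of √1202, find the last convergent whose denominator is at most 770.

√1202 = [34; 1, 2, 34, 2, 1, 68, …] (period length 6).
Convergents:
  p_0/q_0 = 34/1
  p_1/q_1 = 35/1
  p_2/q_2 = 104/3
  p_3/q_3 = 3571/103
  p_4/q_4 = 7246/209
  p_5/q_5 = 10817/312
  p_6/q_6 = 742802/21425
q_5 = 312 ≤ 770 < 21425 = q_6, so the answer is 10817/312.

10817/312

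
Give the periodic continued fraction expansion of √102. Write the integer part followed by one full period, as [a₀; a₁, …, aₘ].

[10; 10, 20]

a₀ = ⌊√102⌋ = 10.
With m₀=0, d₀=1 and mₖ₊₁ = dₖaₖ − mₖ, dₖ₊₁ = (n − mₖ₊₁²)/dₖ, aₖ₊₁ = ⌊(a₀+mₖ₊₁)/dₖ₊₁⌋:
  k=1: m=10, d=2, a=10
  k=2: m=10, d=1, a=20
d=1 and a=2a₀=20 at k=2, so the next step gives (m, d) = (10, 2) again — its k=1 value — and the period has length 2.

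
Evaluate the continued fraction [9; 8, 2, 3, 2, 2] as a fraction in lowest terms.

Fold from the inside: start with 2/1.
  2 + 1/2 = 5/2
  3 + 2/5 = 17/5
  2 + 5/17 = 39/17
  8 + 17/39 = 329/39
  9 + 39/329 = 3000/329

3000/329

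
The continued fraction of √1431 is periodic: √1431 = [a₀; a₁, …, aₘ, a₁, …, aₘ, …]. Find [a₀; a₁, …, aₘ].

[37; 1, 4, 1, 4, 1, 74]

a₀ = ⌊√1431⌋ = 37.
With m₀=0, d₀=1 and mₖ₊₁ = dₖaₖ − mₖ, dₖ₊₁ = (n − mₖ₊₁²)/dₖ, aₖ₊₁ = ⌊(a₀+mₖ₊₁)/dₖ₊₁⌋:
  k=1: m=37, d=62, a=1
  k=2: m=25, d=13, a=4
  k=3: m=27, d=54, a=1
  k=4: m=27, d=13, a=4
  k=5: m=25, d=62, a=1
  k=6: m=37, d=1, a=74
d=1 and a=2a₀=74 at k=6, so the next step gives (m, d) = (37, 62) again — its k=1 value — and the period has length 6.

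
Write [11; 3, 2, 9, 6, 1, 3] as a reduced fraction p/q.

20431/1810

Using pₖ = aₖpₖ₋₁ + pₖ₋₂ and qₖ = aₖqₖ₋₁ + qₖ₋₂:
  k=0: a=11, p=11, q=1
  k=1: a=3, p=34, q=3
  k=2: a=2, p=79, q=7
  k=3: a=9, p=745, q=66
  k=4: a=6, p=4549, q=403
  k=5: a=1, p=5294, q=469
  k=6: a=3, p=20431, q=1810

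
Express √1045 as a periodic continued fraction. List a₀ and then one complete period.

a₀ = ⌊√1045⌋ = 32.
With m₀=0, d₀=1 and mₖ₊₁ = dₖaₖ − mₖ, dₖ₊₁ = (n − mₖ₊₁²)/dₖ, aₖ₊₁ = ⌊(a₀+mₖ₊₁)/dₖ₊₁⌋:
  k=1: m=32, d=21, a=3
  k=2: m=31, d=4, a=15
  k=3: m=29, d=51, a=1
  k=4: m=22, d=11, a=4
  k=5: m=22, d=51, a=1
  k=6: m=29, d=4, a=15
  k=7: m=31, d=21, a=3
  k=8: m=32, d=1, a=64
d=1 and a=2a₀=64 at k=8, so the next step gives (m, d) = (32, 21) again — its k=1 value — and the period has length 8.

[32; 3, 15, 1, 4, 1, 15, 3, 64]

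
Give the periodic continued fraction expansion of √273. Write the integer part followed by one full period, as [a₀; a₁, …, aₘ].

[16; 1, 1, 10, 1, 1, 32]

a₀ = ⌊√273⌋ = 16.
With m₀=0, d₀=1 and mₖ₊₁ = dₖaₖ − mₖ, dₖ₊₁ = (n − mₖ₊₁²)/dₖ, aₖ₊₁ = ⌊(a₀+mₖ₊₁)/dₖ₊₁⌋:
  k=1: m=16, d=17, a=1
  k=2: m=1, d=16, a=1
  k=3: m=15, d=3, a=10
  k=4: m=15, d=16, a=1
  k=5: m=1, d=17, a=1
  k=6: m=16, d=1, a=32
d=1 and a=2a₀=32 at k=6, so the next step gives (m, d) = (16, 17) again — its k=1 value — and the period has length 6.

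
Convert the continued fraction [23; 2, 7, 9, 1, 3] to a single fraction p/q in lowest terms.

13916/593

Using pₖ = aₖpₖ₋₁ + pₖ₋₂ and qₖ = aₖqₖ₋₁ + qₖ₋₂:
  k=0: a=23, p=23, q=1
  k=1: a=2, p=47, q=2
  k=2: a=7, p=352, q=15
  k=3: a=9, p=3215, q=137
  k=4: a=1, p=3567, q=152
  k=5: a=3, p=13916, q=593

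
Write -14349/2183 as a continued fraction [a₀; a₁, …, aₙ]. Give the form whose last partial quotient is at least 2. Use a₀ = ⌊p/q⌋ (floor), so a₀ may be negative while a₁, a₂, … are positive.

[-7; 2, 2, 1, 11, 1, 3, 6]

-14349 = -7×2183 + 932
2183 = 2×932 + 319
932 = 2×319 + 294
319 = 1×294 + 25
294 = 11×25 + 19
25 = 1×19 + 6
19 = 3×6 + 1
6 = 6×1 + 0  (stop)
So -14349/2183 = [-7; 2, 2, 1, 11, 1, 3, 6].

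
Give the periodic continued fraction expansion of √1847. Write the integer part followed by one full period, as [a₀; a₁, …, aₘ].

[42; 1, 41, 1, 84]

a₀ = ⌊√1847⌋ = 42.
With m₀=0, d₀=1 and mₖ₊₁ = dₖaₖ − mₖ, dₖ₊₁ = (n − mₖ₊₁²)/dₖ, aₖ₊₁ = ⌊(a₀+mₖ₊₁)/dₖ₊₁⌋:
  k=1: m=42, d=83, a=1
  k=2: m=41, d=2, a=41
  k=3: m=41, d=83, a=1
  k=4: m=42, d=1, a=84
d=1 and a=2a₀=84 at k=4, so the next step gives (m, d) = (42, 83) again — its k=1 value — and the period has length 4.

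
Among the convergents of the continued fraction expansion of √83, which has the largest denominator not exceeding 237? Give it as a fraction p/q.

√83 = [9; 9, 18, …] (period length 2).
Convergents:
  p_0/q_0 = 9/1
  p_1/q_1 = 82/9
  p_2/q_2 = 1485/163
  p_3/q_3 = 13447/1476
q_2 = 163 ≤ 237 < 1476 = q_3, so the answer is 1485/163.

1485/163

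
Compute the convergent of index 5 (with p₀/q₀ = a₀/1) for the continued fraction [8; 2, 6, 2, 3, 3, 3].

2700/319

Using pₖ = aₖpₖ₋₁ + pₖ₋₂, qₖ = aₖqₖ₋₁ + qₖ₋₂ (with p₋₁=1, p₋₂=0, q₋₁=0, q₋₂=1):
  k=0: a=8, p=8, q=1
  k=1: a=2, p=17, q=2
  k=2: a=6, p=110, q=13
  k=3: a=2, p=237, q=28
  k=4: a=3, p=821, q=97
  k=5: a=3, p=2700, q=319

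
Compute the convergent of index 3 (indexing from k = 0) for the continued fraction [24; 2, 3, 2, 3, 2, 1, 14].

391/16

Using pₖ = aₖpₖ₋₁ + pₖ₋₂, qₖ = aₖqₖ₋₁ + qₖ₋₂ (with p₋₁=1, p₋₂=0, q₋₁=0, q₋₂=1):
  k=0: a=24, p=24, q=1
  k=1: a=2, p=49, q=2
  k=2: a=3, p=171, q=7
  k=3: a=2, p=391, q=16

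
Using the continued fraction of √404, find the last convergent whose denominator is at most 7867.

80801/4020

√404 = [20; 10, 40, …] (period length 2).
Convergents:
  p_0/q_0 = 20/1
  p_1/q_1 = 201/10
  p_2/q_2 = 8060/401
  p_3/q_3 = 80801/4020
  p_4/q_4 = 3240100/161201
q_3 = 4020 ≤ 7867 < 161201 = q_4, so the answer is 80801/4020.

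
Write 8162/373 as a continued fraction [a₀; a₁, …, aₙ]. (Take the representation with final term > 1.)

8162 = 21*373 + 329
373 = 1*329 + 44
329 = 7*44 + 21
44 = 2*21 + 2
21 = 10*2 + 1
2 = 2*1 + 0  (stop)
So 8162/373 = [21; 1, 7, 2, 10, 2].

[21; 1, 7, 2, 10, 2]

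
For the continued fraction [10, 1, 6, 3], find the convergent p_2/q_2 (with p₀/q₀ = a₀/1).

Using pₖ = aₖpₖ₋₁ + pₖ₋₂, qₖ = aₖqₖ₋₁ + qₖ₋₂ (with p₋₁=1, p₋₂=0, q₋₁=0, q₋₂=1):
  k=0: a=10, p=10, q=1
  k=1: a=1, p=11, q=1
  k=2: a=6, p=76, q=7

76/7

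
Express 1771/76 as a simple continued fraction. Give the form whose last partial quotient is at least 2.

1771 = 23·76 + 23
76 = 3·23 + 7
23 = 3·7 + 2
7 = 3·2 + 1
2 = 2·1 + 0  (stop)
So 1771/76 = [23; 3, 3, 3, 2].

[23; 3, 3, 3, 2]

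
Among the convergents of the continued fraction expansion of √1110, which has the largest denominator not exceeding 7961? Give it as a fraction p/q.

√1110 = [33; 3, 6, 3, 66, …] (period length 4).
Convergents:
  p_0/q_0 = 33/1
  p_1/q_1 = 100/3
  p_2/q_2 = 633/19
  p_3/q_3 = 1999/60
  p_4/q_4 = 132567/3979
  p_5/q_5 = 399700/11997
q_4 = 3979 ≤ 7961 < 11997 = q_5, so the answer is 132567/3979.

132567/3979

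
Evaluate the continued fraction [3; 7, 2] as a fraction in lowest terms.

47/15

Using pₖ = aₖpₖ₋₁ + pₖ₋₂ and qₖ = aₖqₖ₋₁ + qₖ₋₂:
  k=0: a=3, p=3, q=1
  k=1: a=7, p=22, q=7
  k=2: a=2, p=47, q=15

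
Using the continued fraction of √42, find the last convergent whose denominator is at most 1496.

√42 = [6; 2, 12, …] (period length 2).
Convergents:
  p_0/q_0 = 6/1
  p_1/q_1 = 13/2
  p_2/q_2 = 162/25
  p_3/q_3 = 337/52
  p_4/q_4 = 4206/649
  p_5/q_5 = 8749/1350
  p_6/q_6 = 109194/16849
q_5 = 1350 ≤ 1496 < 16849 = q_6, so the answer is 8749/1350.

8749/1350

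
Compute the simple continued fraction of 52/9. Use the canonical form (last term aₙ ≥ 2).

52 = 5·9 + 7
9 = 1·7 + 2
7 = 3·2 + 1
2 = 2·1 + 0  (stop)
So 52/9 = [5; 1, 3, 2].

[5; 1, 3, 2]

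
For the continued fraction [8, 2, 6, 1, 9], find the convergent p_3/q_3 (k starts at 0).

Using pₖ = aₖpₖ₋₁ + pₖ₋₂, qₖ = aₖqₖ₋₁ + qₖ₋₂ (with p₋₁=1, p₋₂=0, q₋₁=0, q₋₂=1):
  k=0: a=8, p=8, q=1
  k=1: a=2, p=17, q=2
  k=2: a=6, p=110, q=13
  k=3: a=1, p=127, q=15

127/15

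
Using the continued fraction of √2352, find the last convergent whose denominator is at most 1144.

18817/388

√2352 = [48; 2, 96, …] (period length 2).
Convergents:
  p_0/q_0 = 48/1
  p_1/q_1 = 97/2
  p_2/q_2 = 9360/193
  p_3/q_3 = 18817/388
  p_4/q_4 = 1815792/37441
q_3 = 388 ≤ 1144 < 37441 = q_4, so the answer is 18817/388.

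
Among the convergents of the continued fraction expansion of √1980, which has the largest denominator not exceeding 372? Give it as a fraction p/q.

15841/356

√1980 = [44; 2, 88, …] (period length 2).
Convergents:
  p_0/q_0 = 44/1
  p_1/q_1 = 89/2
  p_2/q_2 = 7876/177
  p_3/q_3 = 15841/356
  p_4/q_4 = 1401884/31505
q_3 = 356 ≤ 372 < 31505 = q_4, so the answer is 15841/356.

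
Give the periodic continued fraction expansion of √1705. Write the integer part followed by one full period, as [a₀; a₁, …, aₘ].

a₀ = ⌊√1705⌋ = 41.
With m₀=0, d₀=1 and mₖ₊₁ = dₖaₖ − mₖ, dₖ₊₁ = (n − mₖ₊₁²)/dₖ, aₖ₊₁ = ⌊(a₀+mₖ₊₁)/dₖ₊₁⌋:
  k=1: m=41, d=24, a=3
  k=2: m=31, d=31, a=2
  k=3: m=31, d=24, a=3
  k=4: m=41, d=1, a=82
d=1 and a=2a₀=82 at k=4, so the next step gives (m, d) = (41, 24) again — its k=1 value — and the period has length 4.

[41; 3, 2, 3, 82]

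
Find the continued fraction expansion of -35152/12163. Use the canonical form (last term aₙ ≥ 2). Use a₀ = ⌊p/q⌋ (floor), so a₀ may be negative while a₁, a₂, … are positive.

-35152 = -3×12163 + 1337
12163 = 9×1337 + 130
1337 = 10×130 + 37
130 = 3×37 + 19
37 = 1×19 + 18
19 = 1×18 + 1
18 = 18×1 + 0  (stop)
So -35152/12163 = [-3; 9, 10, 3, 1, 1, 18].

[-3; 9, 10, 3, 1, 1, 18]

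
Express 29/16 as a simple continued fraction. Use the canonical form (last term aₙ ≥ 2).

[1; 1, 4, 3]

29 = 1×16 + 13
16 = 1×13 + 3
13 = 4×3 + 1
3 = 3×1 + 0  (stop)
So 29/16 = [1; 1, 4, 3].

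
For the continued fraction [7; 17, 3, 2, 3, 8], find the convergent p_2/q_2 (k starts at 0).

367/52

Using pₖ = aₖpₖ₋₁ + pₖ₋₂, qₖ = aₖqₖ₋₁ + qₖ₋₂ (with p₋₁=1, p₋₂=0, q₋₁=0, q₋₂=1):
  k=0: a=7, p=7, q=1
  k=1: a=17, p=120, q=17
  k=2: a=3, p=367, q=52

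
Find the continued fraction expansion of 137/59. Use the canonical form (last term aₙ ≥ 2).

[2; 3, 9, 2]

137 = 2*59 + 19
59 = 3*19 + 2
19 = 9*2 + 1
2 = 2*1 + 0  (stop)
So 137/59 = [2; 3, 9, 2].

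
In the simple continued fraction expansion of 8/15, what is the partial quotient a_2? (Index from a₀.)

8 = 0·15 + 8   →  a_0 = 0
15 = 1·8 + 7   →  a_1 = 1
8 = 1·7 + 1   →  a_2 = 1

1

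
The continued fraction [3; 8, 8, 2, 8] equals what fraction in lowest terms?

3651/1169

Using pₖ = aₖpₖ₋₁ + pₖ₋₂ and qₖ = aₖqₖ₋₁ + qₖ₋₂:
  k=0: a=3, p=3, q=1
  k=1: a=8, p=25, q=8
  k=2: a=8, p=203, q=65
  k=3: a=2, p=431, q=138
  k=4: a=8, p=3651, q=1169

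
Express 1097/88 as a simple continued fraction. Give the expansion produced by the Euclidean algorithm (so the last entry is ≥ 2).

1097 = 12×88 + 41
88 = 2×41 + 6
41 = 6×6 + 5
6 = 1×5 + 1
5 = 5×1 + 0  (stop)
So 1097/88 = [12; 2, 6, 1, 5].

[12; 2, 6, 1, 5]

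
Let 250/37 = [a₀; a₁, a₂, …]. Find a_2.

3

250 = 6·37 + 28   →  a_0 = 6
37 = 1·28 + 9   →  a_1 = 1
28 = 3·9 + 1   →  a_2 = 3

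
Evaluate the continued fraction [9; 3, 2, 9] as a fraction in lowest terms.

613/66

Fold from the inside: start with 9/1.
  2 + 1/9 = 19/9
  3 + 9/19 = 66/19
  9 + 19/66 = 613/66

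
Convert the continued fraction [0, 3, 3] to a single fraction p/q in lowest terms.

3/10

Using pₖ = aₖpₖ₋₁ + pₖ₋₂ and qₖ = aₖqₖ₋₁ + qₖ₋₂:
  k=0: a=0, p=0, q=1
  k=1: a=3, p=1, q=3
  k=2: a=3, p=3, q=10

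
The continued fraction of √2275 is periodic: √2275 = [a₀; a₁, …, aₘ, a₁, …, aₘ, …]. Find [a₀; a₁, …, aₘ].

[47; 1, 2, 3, 2, 1, 94]

a₀ = ⌊√2275⌋ = 47.
With m₀=0, d₀=1 and mₖ₊₁ = dₖaₖ − mₖ, dₖ₊₁ = (n − mₖ₊₁²)/dₖ, aₖ₊₁ = ⌊(a₀+mₖ₊₁)/dₖ₊₁⌋:
  k=1: m=47, d=66, a=1
  k=2: m=19, d=29, a=2
  k=3: m=39, d=26, a=3
  k=4: m=39, d=29, a=2
  k=5: m=19, d=66, a=1
  k=6: m=47, d=1, a=94
d=1 and a=2a₀=94 at k=6, so the next step gives (m, d) = (47, 66) again — its k=1 value — and the period has length 6.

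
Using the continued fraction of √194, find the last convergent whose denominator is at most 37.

√194 = [13; 1, 12, 1, 26, …] (period length 4).
Convergents:
  p_0/q_0 = 13/1
  p_1/q_1 = 14/1
  p_2/q_2 = 181/13
  p_3/q_3 = 195/14
  p_4/q_4 = 5251/377
q_3 = 14 ≤ 37 < 377 = q_4, so the answer is 195/14.

195/14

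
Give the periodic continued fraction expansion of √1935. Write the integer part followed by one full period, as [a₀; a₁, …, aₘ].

a₀ = ⌊√1935⌋ = 43.

[43; 1, 86]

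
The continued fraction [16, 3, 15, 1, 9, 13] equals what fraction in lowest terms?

104163/6380

Fold from the inside: start with 13/1.
  9 + 1/13 = 118/13
  1 + 13/118 = 131/118
  15 + 118/131 = 2083/131
  3 + 131/2083 = 6380/2083
  16 + 2083/6380 = 104163/6380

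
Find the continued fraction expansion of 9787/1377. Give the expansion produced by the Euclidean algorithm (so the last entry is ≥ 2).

9787 = 7*1377 + 148
1377 = 9*148 + 45
148 = 3*45 + 13
45 = 3*13 + 6
13 = 2*6 + 1
6 = 6*1 + 0  (stop)
So 9787/1377 = [7; 9, 3, 3, 2, 6].

[7; 9, 3, 3, 2, 6]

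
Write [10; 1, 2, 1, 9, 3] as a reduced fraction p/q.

Fold from the inside: start with 3/1.
  9 + 1/3 = 28/3
  1 + 3/28 = 31/28
  2 + 28/31 = 90/31
  1 + 31/90 = 121/90
  10 + 90/121 = 1300/121

1300/121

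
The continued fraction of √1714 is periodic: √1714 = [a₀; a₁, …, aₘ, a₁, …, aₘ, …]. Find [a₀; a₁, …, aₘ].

[41; 2, 2, 82]

a₀ = ⌊√1714⌋ = 41.
With m₀=0, d₀=1 and mₖ₊₁ = dₖaₖ − mₖ, dₖ₊₁ = (n − mₖ₊₁²)/dₖ, aₖ₊₁ = ⌊(a₀+mₖ₊₁)/dₖ₊₁⌋:
  k=1: m=41, d=33, a=2
  k=2: m=25, d=33, a=2
  k=3: m=41, d=1, a=82
d=1 and a=2a₀=82 at k=3, so the next step gives (m, d) = (41, 33) again — its k=1 value — and the period has length 3.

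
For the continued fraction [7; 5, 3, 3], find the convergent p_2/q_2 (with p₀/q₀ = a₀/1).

Using pₖ = aₖpₖ₋₁ + pₖ₋₂, qₖ = aₖqₖ₋₁ + qₖ₋₂ (with p₋₁=1, p₋₂=0, q₋₁=0, q₋₂=1):
  k=0: a=7, p=7, q=1
  k=1: a=5, p=36, q=5
  k=2: a=3, p=115, q=16

115/16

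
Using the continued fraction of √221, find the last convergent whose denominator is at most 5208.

√221 = [14; 1, 6, 2, 6, 1, 28, …] (period length 6).
Convergents:
  p_0/q_0 = 14/1
  p_1/q_1 = 15/1
  p_2/q_2 = 104/7
  p_3/q_3 = 223/15
  p_4/q_4 = 1442/97
  p_5/q_5 = 1665/112
  p_6/q_6 = 48062/3233
  p_7/q_7 = 49727/3345
  p_8/q_8 = 346424/23303
q_7 = 3345 ≤ 5208 < 23303 = q_8, so the answer is 49727/3345.

49727/3345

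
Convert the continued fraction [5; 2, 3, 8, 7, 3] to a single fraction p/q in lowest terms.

Using pₖ = aₖpₖ₋₁ + pₖ₋₂ and qₖ = aₖqₖ₋₁ + qₖ₋₂:
  k=0: a=5, p=5, q=1
  k=1: a=2, p=11, q=2
  k=2: a=3, p=38, q=7
  k=3: a=8, p=315, q=58
  k=4: a=7, p=2243, q=413
  k=5: a=3, p=7044, q=1297

7044/1297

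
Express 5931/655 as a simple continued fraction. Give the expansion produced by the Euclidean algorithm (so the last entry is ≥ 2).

[9; 18, 5, 7]

5931 = 9·655 + 36
655 = 18·36 + 7
36 = 5·7 + 1
7 = 7·1 + 0  (stop)
So 5931/655 = [9; 18, 5, 7].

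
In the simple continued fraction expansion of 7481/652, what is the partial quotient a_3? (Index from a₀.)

11

7481 = 11·652 + 309   →  a_0 = 11
652 = 2·309 + 34   →  a_1 = 2
309 = 9·34 + 3   →  a_2 = 9
34 = 11·3 + 1   →  a_3 = 11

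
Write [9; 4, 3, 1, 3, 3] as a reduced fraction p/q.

1930/209

Using pₖ = aₖpₖ₋₁ + pₖ₋₂ and qₖ = aₖqₖ₋₁ + qₖ₋₂:
  k=0: a=9, p=9, q=1
  k=1: a=4, p=37, q=4
  k=2: a=3, p=120, q=13
  k=3: a=1, p=157, q=17
  k=4: a=3, p=591, q=64
  k=5: a=3, p=1930, q=209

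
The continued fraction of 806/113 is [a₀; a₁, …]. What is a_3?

1

806 = 7·113 + 15   →  a_0 = 7
113 = 7·15 + 8   →  a_1 = 7
15 = 1·8 + 7   →  a_2 = 1
8 = 1·7 + 1   →  a_3 = 1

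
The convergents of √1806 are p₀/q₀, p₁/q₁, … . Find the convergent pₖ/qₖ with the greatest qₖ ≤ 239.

7182/169

√1806 = [42; 2, 84, …] (period length 2).
Convergents:
  p_0/q_0 = 42/1
  p_1/q_1 = 85/2
  p_2/q_2 = 7182/169
  p_3/q_3 = 14449/340
q_2 = 169 ≤ 239 < 340 = q_3, so the answer is 7182/169.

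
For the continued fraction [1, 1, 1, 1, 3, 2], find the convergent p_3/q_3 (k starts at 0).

Using pₖ = aₖpₖ₋₁ + pₖ₋₂, qₖ = aₖqₖ₋₁ + qₖ₋₂ (with p₋₁=1, p₋₂=0, q₋₁=0, q₋₂=1):
  k=0: a=1, p=1, q=1
  k=1: a=1, p=2, q=1
  k=2: a=1, p=3, q=2
  k=3: a=1, p=5, q=3

5/3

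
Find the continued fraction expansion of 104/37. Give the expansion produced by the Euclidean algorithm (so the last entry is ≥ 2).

104 = 2*37 + 30
37 = 1*30 + 7
30 = 4*7 + 2
7 = 3*2 + 1
2 = 2*1 + 0  (stop)
So 104/37 = [2; 1, 4, 3, 2].

[2; 1, 4, 3, 2]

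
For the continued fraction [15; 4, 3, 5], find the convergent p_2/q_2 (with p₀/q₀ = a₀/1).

Using pₖ = aₖpₖ₋₁ + pₖ₋₂, qₖ = aₖqₖ₋₁ + qₖ₋₂ (with p₋₁=1, p₋₂=0, q₋₁=0, q₋₂=1):
  k=0: a=15, p=15, q=1
  k=1: a=4, p=61, q=4
  k=2: a=3, p=198, q=13

198/13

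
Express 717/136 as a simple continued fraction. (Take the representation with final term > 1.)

[5; 3, 1, 2, 12]

717 = 5×136 + 37
136 = 3×37 + 25
37 = 1×25 + 12
25 = 2×12 + 1
12 = 12×1 + 0  (stop)
So 717/136 = [5; 3, 1, 2, 12].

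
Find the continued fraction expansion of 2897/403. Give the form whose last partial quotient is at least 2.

2897 = 7*403 + 76
403 = 5*76 + 23
76 = 3*23 + 7
23 = 3*7 + 2
7 = 3*2 + 1
2 = 2*1 + 0  (stop)
So 2897/403 = [7; 5, 3, 3, 3, 2].

[7; 5, 3, 3, 3, 2]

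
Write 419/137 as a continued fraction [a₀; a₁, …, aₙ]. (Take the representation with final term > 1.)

[3; 17, 8]

419 = 3×137 + 8
137 = 17×8 + 1
8 = 8×1 + 0  (stop)
So 419/137 = [3; 17, 8].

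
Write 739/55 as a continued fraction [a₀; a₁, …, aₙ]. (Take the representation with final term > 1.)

739 = 13·55 + 24
55 = 2·24 + 7
24 = 3·7 + 3
7 = 2·3 + 1
3 = 3·1 + 0  (stop)
So 739/55 = [13; 2, 3, 2, 3].

[13; 2, 3, 2, 3]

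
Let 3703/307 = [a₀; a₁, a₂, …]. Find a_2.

3703 = 12·307 + 19   →  a_0 = 12
307 = 16·19 + 3   →  a_1 = 16
19 = 6·3 + 1   →  a_2 = 6

6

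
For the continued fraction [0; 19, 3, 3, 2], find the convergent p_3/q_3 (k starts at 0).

Using pₖ = aₖpₖ₋₁ + pₖ₋₂, qₖ = aₖqₖ₋₁ + qₖ₋₂ (with p₋₁=1, p₋₂=0, q₋₁=0, q₋₂=1):
  k=0: a=0, p=0, q=1
  k=1: a=19, p=1, q=19
  k=2: a=3, p=3, q=58
  k=3: a=3, p=10, q=193

10/193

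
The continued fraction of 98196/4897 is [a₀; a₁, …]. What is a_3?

98196 = 20·4897 + 256   →  a_0 = 20
4897 = 19·256 + 33   →  a_1 = 19
256 = 7·33 + 25   →  a_2 = 7
33 = 1·25 + 8   →  a_3 = 1

1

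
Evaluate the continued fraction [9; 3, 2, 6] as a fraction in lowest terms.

418/45

Fold from the inside: start with 6/1.
  2 + 1/6 = 13/6
  3 + 6/13 = 45/13
  9 + 13/45 = 418/45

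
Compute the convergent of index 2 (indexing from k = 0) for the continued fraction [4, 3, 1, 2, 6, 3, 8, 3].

17/4

Using pₖ = aₖpₖ₋₁ + pₖ₋₂, qₖ = aₖqₖ₋₁ + qₖ₋₂ (with p₋₁=1, p₋₂=0, q₋₁=0, q₋₂=1):
  k=0: a=4, p=4, q=1
  k=1: a=3, p=13, q=3
  k=2: a=1, p=17, q=4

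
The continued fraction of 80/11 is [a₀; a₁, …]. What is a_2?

80 = 7·11 + 3   →  a_0 = 7
11 = 3·3 + 2   →  a_1 = 3
3 = 1·2 + 1   →  a_2 = 1

1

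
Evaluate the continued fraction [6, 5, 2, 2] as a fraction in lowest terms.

167/27

Fold from the inside: start with 2/1.
  2 + 1/2 = 5/2
  5 + 2/5 = 27/5
  6 + 5/27 = 167/27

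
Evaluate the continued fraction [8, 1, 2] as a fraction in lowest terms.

Fold from the inside: start with 2/1.
  1 + 1/2 = 3/2
  8 + 2/3 = 26/3

26/3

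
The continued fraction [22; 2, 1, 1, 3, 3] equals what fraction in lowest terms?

1321/59

Fold from the inside: start with 3/1.
  3 + 1/3 = 10/3
  1 + 3/10 = 13/10
  1 + 10/13 = 23/13
  2 + 13/23 = 59/23
  22 + 23/59 = 1321/59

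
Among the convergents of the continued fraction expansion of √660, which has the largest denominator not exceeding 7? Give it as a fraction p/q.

77/3

√660 = [25; 1, 2, 4, 2, 1, 50, …] (period length 6).
Convergents:
  p_0/q_0 = 25/1
  p_1/q_1 = 26/1
  p_2/q_2 = 77/3
  p_3/q_3 = 334/13
q_2 = 3 ≤ 7 < 13 = q_3, so the answer is 77/3.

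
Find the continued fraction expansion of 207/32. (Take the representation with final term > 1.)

207 = 6×32 + 15
32 = 2×15 + 2
15 = 7×2 + 1
2 = 2×1 + 0  (stop)
So 207/32 = [6; 2, 7, 2].

[6; 2, 7, 2]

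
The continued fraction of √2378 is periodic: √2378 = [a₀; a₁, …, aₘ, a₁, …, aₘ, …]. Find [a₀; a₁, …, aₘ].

[48; 1, 3, 3, 1, 96]

a₀ = ⌊√2378⌋ = 48.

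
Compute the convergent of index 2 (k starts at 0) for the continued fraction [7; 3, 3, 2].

73/10

Using pₖ = aₖpₖ₋₁ + pₖ₋₂, qₖ = aₖqₖ₋₁ + qₖ₋₂ (with p₋₁=1, p₋₂=0, q₋₁=0, q₋₂=1):
  k=0: a=7, p=7, q=1
  k=1: a=3, p=22, q=3
  k=2: a=3, p=73, q=10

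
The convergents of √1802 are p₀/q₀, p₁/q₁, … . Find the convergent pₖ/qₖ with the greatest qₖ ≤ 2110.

71698/1689

√1802 = [42; 2, 4, 2, 84, …] (period length 4).
Convergents:
  p_0/q_0 = 42/1
  p_1/q_1 = 85/2
  p_2/q_2 = 382/9
  p_3/q_3 = 849/20
  p_4/q_4 = 71698/1689
  p_5/q_5 = 144245/3398
q_4 = 1689 ≤ 2110 < 3398 = q_5, so the answer is 71698/1689.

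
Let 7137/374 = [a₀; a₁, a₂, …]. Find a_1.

12

7137 = 19·374 + 31   →  a_0 = 19
374 = 12·31 + 2   →  a_1 = 12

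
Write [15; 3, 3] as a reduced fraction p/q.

153/10

Fold from the inside: start with 3/1.
  3 + 1/3 = 10/3
  15 + 3/10 = 153/10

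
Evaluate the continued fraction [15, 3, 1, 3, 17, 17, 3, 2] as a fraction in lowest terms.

480037/31444

Using pₖ = aₖpₖ₋₁ + pₖ₋₂ and qₖ = aₖqₖ₋₁ + qₖ₋₂:
  k=0: a=15, p=15, q=1
  k=1: a=3, p=46, q=3
  k=2: a=1, p=61, q=4
  k=3: a=3, p=229, q=15
  k=4: a=17, p=3954, q=259
  k=5: a=17, p=67447, q=4418
  k=6: a=3, p=206295, q=13513
  k=7: a=2, p=480037, q=31444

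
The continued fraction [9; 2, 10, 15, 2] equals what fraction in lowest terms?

Fold from the inside: start with 2/1.
  15 + 1/2 = 31/2
  10 + 2/31 = 312/31
  2 + 31/312 = 655/312
  9 + 312/655 = 6207/655

6207/655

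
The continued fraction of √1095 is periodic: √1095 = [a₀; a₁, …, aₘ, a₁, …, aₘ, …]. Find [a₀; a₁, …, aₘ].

[33; 11, 66]

a₀ = ⌊√1095⌋ = 33.
With m₀=0, d₀=1 and mₖ₊₁ = dₖaₖ − mₖ, dₖ₊₁ = (n − mₖ₊₁²)/dₖ, aₖ₊₁ = ⌊(a₀+mₖ₊₁)/dₖ₊₁⌋:
  k=1: m=33, d=6, a=11
  k=2: m=33, d=1, a=66
d=1 and a=2a₀=66 at k=2, so the next step gives (m, d) = (33, 6) again — its k=1 value — and the period has length 2.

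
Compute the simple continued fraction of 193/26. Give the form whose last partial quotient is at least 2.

[7; 2, 2, 1, 3]

193 = 7×26 + 11
26 = 2×11 + 4
11 = 2×4 + 3
4 = 1×3 + 1
3 = 3×1 + 0  (stop)
So 193/26 = [7; 2, 2, 1, 3].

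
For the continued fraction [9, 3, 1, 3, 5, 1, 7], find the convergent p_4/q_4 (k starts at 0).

732/79

Using pₖ = aₖpₖ₋₁ + pₖ₋₂, qₖ = aₖqₖ₋₁ + qₖ₋₂ (with p₋₁=1, p₋₂=0, q₋₁=0, q₋₂=1):
  k=0: a=9, p=9, q=1
  k=1: a=3, p=28, q=3
  k=2: a=1, p=37, q=4
  k=3: a=3, p=139, q=15
  k=4: a=5, p=732, q=79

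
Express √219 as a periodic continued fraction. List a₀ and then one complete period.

a₀ = ⌊√219⌋ = 14.
With m₀=0, d₀=1 and mₖ₊₁ = dₖaₖ − mₖ, dₖ₊₁ = (n − mₖ₊₁²)/dₖ, aₖ₊₁ = ⌊(a₀+mₖ₊₁)/dₖ₊₁⌋:
  k=1: m=14, d=23, a=1
  k=2: m=9, d=6, a=3
  k=3: m=9, d=23, a=1
  k=4: m=14, d=1, a=28
d=1 and a=2a₀=28 at k=4, so the next step gives (m, d) = (14, 23) again — its k=1 value — and the period has length 4.

[14; 1, 3, 1, 28]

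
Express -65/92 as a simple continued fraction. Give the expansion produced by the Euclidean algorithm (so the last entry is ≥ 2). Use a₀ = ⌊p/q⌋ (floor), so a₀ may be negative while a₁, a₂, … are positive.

-65 = -1·92 + 27
92 = 3·27 + 11
27 = 2·11 + 5
11 = 2·5 + 1
5 = 5·1 + 0  (stop)
So -65/92 = [-1; 3, 2, 2, 5].

[-1; 3, 2, 2, 5]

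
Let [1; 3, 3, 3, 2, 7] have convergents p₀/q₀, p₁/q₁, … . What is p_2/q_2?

13/10

Using pₖ = aₖpₖ₋₁ + pₖ₋₂, qₖ = aₖqₖ₋₁ + qₖ₋₂ (with p₋₁=1, p₋₂=0, q₋₁=0, q₋₂=1):
  k=0: a=1, p=1, q=1
  k=1: a=3, p=4, q=3
  k=2: a=3, p=13, q=10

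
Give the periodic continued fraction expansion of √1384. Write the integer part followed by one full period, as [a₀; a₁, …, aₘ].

[37; 4, 1, 17, 1, 4, 74]

a₀ = ⌊√1384⌋ = 37.
With m₀=0, d₀=1 and mₖ₊₁ = dₖaₖ − mₖ, dₖ₊₁ = (n − mₖ₊₁²)/dₖ, aₖ₊₁ = ⌊(a₀+mₖ₊₁)/dₖ₊₁⌋:
  k=1: m=37, d=15, a=4
  k=2: m=23, d=57, a=1
  k=3: m=34, d=4, a=17
  k=4: m=34, d=57, a=1
  k=5: m=23, d=15, a=4
  k=6: m=37, d=1, a=74
d=1 and a=2a₀=74 at k=6, so the next step gives (m, d) = (37, 15) again — its k=1 value — and the period has length 6.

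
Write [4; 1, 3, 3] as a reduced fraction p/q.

62/13

Fold from the inside: start with 3/1.
  3 + 1/3 = 10/3
  1 + 3/10 = 13/10
  4 + 10/13 = 62/13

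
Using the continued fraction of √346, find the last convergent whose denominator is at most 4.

56/3

√346 = [18; 1, 1, 1, 1, 36, …] (period length 5).
Convergents:
  p_0/q_0 = 18/1
  p_1/q_1 = 19/1
  p_2/q_2 = 37/2
  p_3/q_3 = 56/3
  p_4/q_4 = 93/5
q_3 = 3 ≤ 4 < 5 = q_4, so the answer is 56/3.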